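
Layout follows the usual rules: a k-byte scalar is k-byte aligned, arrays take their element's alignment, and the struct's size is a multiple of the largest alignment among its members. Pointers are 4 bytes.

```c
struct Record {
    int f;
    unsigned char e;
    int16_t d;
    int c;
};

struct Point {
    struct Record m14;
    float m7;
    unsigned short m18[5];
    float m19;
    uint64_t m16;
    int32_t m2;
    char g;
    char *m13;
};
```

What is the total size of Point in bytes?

Record: 0..4  f  (4B, 4-aligned); 4..5  e  (1B, 1-aligned); 5..6  -- padding (1B); 6..8  d  (2B, 2-aligned); 8..12  c  (4B, 4-aligned); sizeof = 12, alignof = 4
0..12  m14  (12B, 4-aligned)
12..16  m7  (4B, 4-aligned)
16..26  m18  (10B, 2-aligned)
26..28  -- padding (2B)
28..32  m19  (4B, 4-aligned)
32..40  m16  (8B, 8-aligned)
40..44  m2  (4B, 4-aligned)
44..45  g  (1B, 1-aligned)
45..48  -- padding (3B)
48..52  m13  (4B, 4-aligned)
52..56  -- tail padding (4B)
sizeof = 56, alignof = 8

56 bytes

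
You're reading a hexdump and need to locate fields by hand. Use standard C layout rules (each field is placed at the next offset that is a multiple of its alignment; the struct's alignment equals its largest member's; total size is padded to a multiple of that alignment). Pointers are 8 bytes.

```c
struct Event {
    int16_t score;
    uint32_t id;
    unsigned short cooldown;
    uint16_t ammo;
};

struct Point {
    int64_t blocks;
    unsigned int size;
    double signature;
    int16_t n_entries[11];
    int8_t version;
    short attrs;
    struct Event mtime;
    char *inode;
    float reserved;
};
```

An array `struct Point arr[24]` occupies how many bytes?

1920

Event: @0: score [2B, align 2] → 2; +2 pad (align 4); @4: id [4B, align 4] → 8; @8: cooldown [2B, align 2] → 10; @10: ammo [2B, align 2] → 12; size 12, align 4
@0: blocks [8B, align 8] → 8
@8: size [4B, align 4] → 12
+4 pad (align 8)
@16: signature [8B, align 8] → 24
@24: n_entries [22B, align 2] → 46
@46: version [1B, align 1] → 47
+1 pad (align 2)
@48: attrs [2B, align 2] → 50
+2 pad (align 4)
@52: mtime [12B, align 4] → 64
@64: inode [8B, align 8] → 72
@72: reserved [4B, align 4] → 76
+4 tail pad (align 8)
size 80, align 8
array of 24: 24 × 80 = 1920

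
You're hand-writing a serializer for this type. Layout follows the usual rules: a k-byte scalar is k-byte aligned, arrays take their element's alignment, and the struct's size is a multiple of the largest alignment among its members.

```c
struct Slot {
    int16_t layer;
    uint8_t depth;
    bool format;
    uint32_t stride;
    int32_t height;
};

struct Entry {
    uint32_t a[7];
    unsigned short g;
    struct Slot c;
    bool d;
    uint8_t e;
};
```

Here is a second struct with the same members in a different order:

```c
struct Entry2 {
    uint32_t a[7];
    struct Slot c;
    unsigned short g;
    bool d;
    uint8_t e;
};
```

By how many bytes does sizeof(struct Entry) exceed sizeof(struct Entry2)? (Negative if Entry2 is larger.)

4

Slot: 0..2  layer  (2B, 2-aligned); 2..3  depth  (1B, 1-aligned); 3..4  format  (1B, 1-aligned); 4..8  stride  (4B, 4-aligned); 8..12  height  (4B, 4-aligned); sizeof = 12, alignof = 4
0..28  a  (28B, 4-aligned)
28..30  g  (2B, 2-aligned)
30..32  -- padding (2B)
32..44  c  (12B, 4-aligned)
44..45  d  (1B, 1-aligned)
45..46  e  (1B, 1-aligned)
46..48  -- tail padding (2B)
sizeof = 48, alignof = 4
— Entry2 —
0..28  a  (28B, 4-aligned)
28..40  c  (12B, 4-aligned)
40..42  g  (2B, 2-aligned)
42..43  d  (1B, 1-aligned)
43..44  e  (1B, 1-aligned)
sizeof = 44, alignof = 4
48 − 44 = 4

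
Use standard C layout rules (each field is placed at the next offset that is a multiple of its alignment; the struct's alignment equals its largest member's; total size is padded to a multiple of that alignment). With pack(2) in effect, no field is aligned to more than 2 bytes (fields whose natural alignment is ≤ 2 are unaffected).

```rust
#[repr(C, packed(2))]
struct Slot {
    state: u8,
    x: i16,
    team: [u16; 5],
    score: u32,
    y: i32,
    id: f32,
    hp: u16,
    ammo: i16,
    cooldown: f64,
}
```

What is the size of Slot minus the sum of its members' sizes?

1

0..1  state  (1B, 1-aligned)
1..2  -- padding (1B)
2..4  x  (2B, 2-aligned)
4..14  team  (10B, 2-aligned)
14..18  score  (4B, 2-aligned)
18..22  y  (4B, 2-aligned)
22..26  id  (4B, 2-aligned)
26..28  hp  (2B, 2-aligned)
28..30  ammo  (2B, 2-aligned)
30..38  cooldown  (8B, 2-aligned)
sizeof = 38, alignof = 2
data bytes 37, size 38 → padding 1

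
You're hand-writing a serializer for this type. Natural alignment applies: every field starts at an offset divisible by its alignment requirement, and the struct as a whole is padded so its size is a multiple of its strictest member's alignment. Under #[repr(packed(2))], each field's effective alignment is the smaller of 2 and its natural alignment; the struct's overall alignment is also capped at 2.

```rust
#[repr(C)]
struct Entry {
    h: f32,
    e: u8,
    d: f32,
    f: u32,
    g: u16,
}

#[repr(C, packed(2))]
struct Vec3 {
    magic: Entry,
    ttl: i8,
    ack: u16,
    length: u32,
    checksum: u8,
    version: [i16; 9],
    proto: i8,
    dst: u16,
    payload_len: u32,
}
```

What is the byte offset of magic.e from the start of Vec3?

Entry: h at 0 (size 4, align 4) → ends 4; e at 4 (size 1, align 1) → ends 5; pad 3 to align 4 for d; d at 8 (size 4, align 4) → ends 12; f at 12 (size 4, align 4) → ends 16; g at 16 (size 2, align 2) → ends 18; tail pad 2 to reach multiple of 4; total 20 bytes, alignment 4
magic at 0 (size 20, align 2) → ends 20
within Entry: e at 4
0 + 4 = 4

4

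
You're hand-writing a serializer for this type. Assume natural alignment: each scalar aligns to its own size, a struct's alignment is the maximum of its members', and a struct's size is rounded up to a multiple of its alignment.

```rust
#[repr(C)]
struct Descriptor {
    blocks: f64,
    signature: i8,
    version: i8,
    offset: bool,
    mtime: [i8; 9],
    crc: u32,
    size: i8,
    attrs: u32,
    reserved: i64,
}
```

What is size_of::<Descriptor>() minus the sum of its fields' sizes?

0..8  blocks  (8B, 8-aligned)
8..9  signature  (1B, 1-aligned)
9..10  version  (1B, 1-aligned)
10..11  offset  (1B, 1-aligned)
11..20  mtime  (9B, 1-aligned)
20..24  crc  (4B, 4-aligned)
24..25  size  (1B, 1-aligned)
25..28  -- padding (3B)
28..32  attrs  (4B, 4-aligned)
32..40  reserved  (8B, 8-aligned)
sizeof = 40, alignof = 8
data bytes 37, size 40 → padding 3

3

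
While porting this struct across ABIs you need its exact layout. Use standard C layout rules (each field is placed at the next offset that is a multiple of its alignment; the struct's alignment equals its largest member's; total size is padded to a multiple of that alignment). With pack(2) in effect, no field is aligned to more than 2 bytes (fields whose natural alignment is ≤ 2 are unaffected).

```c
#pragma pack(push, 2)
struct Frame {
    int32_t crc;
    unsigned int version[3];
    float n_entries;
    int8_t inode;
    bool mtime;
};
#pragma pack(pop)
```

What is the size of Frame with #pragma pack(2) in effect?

22

crc at 0 (size 4, align 2) → ends 4
version at 4 (size 12, align 2) → ends 16
n_entries at 16 (size 4, align 2) → ends 20
inode at 20 (size 1, align 1) → ends 21
mtime at 21 (size 1, align 1) → ends 22
total 22 bytes, alignment 2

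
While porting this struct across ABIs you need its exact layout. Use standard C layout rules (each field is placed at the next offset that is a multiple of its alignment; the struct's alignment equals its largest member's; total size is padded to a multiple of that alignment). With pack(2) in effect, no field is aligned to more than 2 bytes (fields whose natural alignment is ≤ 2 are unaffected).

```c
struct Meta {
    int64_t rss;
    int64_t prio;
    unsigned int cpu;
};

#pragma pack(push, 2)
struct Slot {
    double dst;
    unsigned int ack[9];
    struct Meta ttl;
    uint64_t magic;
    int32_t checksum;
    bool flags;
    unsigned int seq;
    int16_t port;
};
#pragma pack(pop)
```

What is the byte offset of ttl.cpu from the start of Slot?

Meta: 0..8  rss  (8B, 8-aligned); 8..16  prio  (8B, 8-aligned); 16..20  cpu  (4B, 4-aligned); 20..24  -- tail padding (4B); sizeof = 24, alignof = 8
0..8  dst  (8B, 2-aligned)
8..44  ack  (36B, 2-aligned)
44..68  ttl  (24B, 2-aligned)
within Meta: cpu at 16
44 + 16 = 60

60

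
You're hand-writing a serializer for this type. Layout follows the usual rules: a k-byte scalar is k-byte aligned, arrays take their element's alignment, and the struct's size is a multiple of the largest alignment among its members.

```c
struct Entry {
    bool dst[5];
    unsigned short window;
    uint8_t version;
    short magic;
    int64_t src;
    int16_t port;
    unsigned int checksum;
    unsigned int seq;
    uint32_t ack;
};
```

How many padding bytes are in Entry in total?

8

@0: dst [5B, align 1] → 5
+1 pad (align 2)
@6: window [2B, align 2] → 8
@8: version [1B, align 1] → 9
+1 pad (align 2)
@10: magic [2B, align 2] → 12
+4 pad (align 8)
@16: src [8B, align 8] → 24
@24: port [2B, align 2] → 26
+2 pad (align 4)
@28: checksum [4B, align 4] → 32
@32: seq [4B, align 4] → 36
@36: ack [4B, align 4] → 40
size 40, align 8
data bytes 32, size 40 → padding 8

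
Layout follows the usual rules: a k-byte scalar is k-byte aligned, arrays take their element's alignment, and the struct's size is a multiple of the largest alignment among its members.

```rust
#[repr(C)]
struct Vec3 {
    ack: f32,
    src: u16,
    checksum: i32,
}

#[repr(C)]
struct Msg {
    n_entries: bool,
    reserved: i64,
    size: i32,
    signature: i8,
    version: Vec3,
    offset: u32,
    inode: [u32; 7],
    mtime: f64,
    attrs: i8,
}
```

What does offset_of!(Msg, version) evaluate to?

24

Vec3: 0..4  ack  (4B, 4-aligned); 4..6  src  (2B, 2-aligned); 6..8  -- padding (2B); 8..12  checksum  (4B, 4-aligned); sizeof = 12, alignof = 4
0..1  n_entries  (1B, 1-aligned)
1..8  -- padding (7B)
8..16  reserved  (8B, 8-aligned)
16..20  size  (4B, 4-aligned)
20..21  signature  (1B, 1-aligned)
21..24  -- padding (3B)
24..36  version  (12B, 4-aligned)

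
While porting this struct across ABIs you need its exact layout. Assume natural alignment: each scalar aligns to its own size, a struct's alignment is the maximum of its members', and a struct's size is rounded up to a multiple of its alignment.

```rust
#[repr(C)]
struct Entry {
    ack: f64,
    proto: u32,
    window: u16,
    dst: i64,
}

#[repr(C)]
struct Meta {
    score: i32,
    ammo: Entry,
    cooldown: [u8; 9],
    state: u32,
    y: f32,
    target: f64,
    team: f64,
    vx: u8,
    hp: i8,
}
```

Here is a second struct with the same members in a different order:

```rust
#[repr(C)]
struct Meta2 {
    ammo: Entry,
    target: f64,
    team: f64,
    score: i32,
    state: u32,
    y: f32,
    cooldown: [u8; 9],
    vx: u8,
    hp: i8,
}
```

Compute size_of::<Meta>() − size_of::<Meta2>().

Entry: @0: ack [8B, align 8] → 8; @8: proto [4B, align 4] → 12; @12: window [2B, align 2] → 14; +2 pad (align 8); @16: dst [8B, align 8] → 24; size 24, align 8
@0: score [4B, align 4] → 4
+4 pad (align 8)
@8: ammo [24B, align 8] → 32
@32: cooldown [9B, align 1] → 41
+3 pad (align 4)
@44: state [4B, align 4] → 48
@48: y [4B, align 4] → 52
+4 pad (align 8)
@56: target [8B, align 8] → 64
@64: team [8B, align 8] → 72
@72: vx [1B, align 1] → 73
@73: hp [1B, align 1] → 74
+6 tail pad (align 8)
size 80, align 8
— Meta2 —
@0: ammo [24B, align 8] → 24
@24: target [8B, align 8] → 32
@32: team [8B, align 8] → 40
@40: score [4B, align 4] → 44
@44: state [4B, align 4] → 48
@48: y [4B, align 4] → 52
@52: cooldown [9B, align 1] → 61
@61: vx [1B, align 1] → 62
@62: hp [1B, align 1] → 63
+1 tail pad (align 8)
size 64, align 8
80 − 64 = 16

16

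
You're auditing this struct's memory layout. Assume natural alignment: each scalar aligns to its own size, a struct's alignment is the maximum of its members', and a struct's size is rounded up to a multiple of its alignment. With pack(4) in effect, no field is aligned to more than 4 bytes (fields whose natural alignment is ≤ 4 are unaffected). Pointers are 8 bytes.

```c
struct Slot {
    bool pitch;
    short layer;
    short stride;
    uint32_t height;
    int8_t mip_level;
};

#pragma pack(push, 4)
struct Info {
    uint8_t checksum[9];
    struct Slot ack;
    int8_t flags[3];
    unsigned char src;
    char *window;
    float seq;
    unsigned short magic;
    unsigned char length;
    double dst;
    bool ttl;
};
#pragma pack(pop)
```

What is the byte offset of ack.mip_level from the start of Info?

Slot: @0: pitch [1B, align 1] → 1; +1 pad (align 2); @2: layer [2B, align 2] → 4; @4: stride [2B, align 2] → 6; +2 pad (align 4); @8: height [4B, align 4] → 12; @12: mip_level [1B, align 1] → 13; +3 tail pad (align 4); size 16, align 4
@0: checksum [9B, align 1] → 9
+3 pad (align 4)
@12: ack [16B, align 4] → 28
within Slot: mip_level at 12
12 + 12 = 24

24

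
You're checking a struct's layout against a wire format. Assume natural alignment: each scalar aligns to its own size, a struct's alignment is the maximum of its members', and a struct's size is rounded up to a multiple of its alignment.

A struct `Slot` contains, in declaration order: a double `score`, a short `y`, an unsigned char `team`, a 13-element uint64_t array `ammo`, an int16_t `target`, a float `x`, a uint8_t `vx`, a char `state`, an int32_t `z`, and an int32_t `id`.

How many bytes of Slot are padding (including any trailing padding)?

0..8  score  (8B, 8-aligned)
8..10  y  (2B, 2-aligned)
10..11  team  (1B, 1-aligned)
11..16  -- padding (5B)
16..120  ammo  (104B, 8-aligned)
120..122  target  (2B, 2-aligned)
122..124  -- padding (2B)
124..128  x  (4B, 4-aligned)
128..129  vx  (1B, 1-aligned)
129..130  state  (1B, 1-aligned)
130..132  -- padding (2B)
132..136  z  (4B, 4-aligned)
136..140  id  (4B, 4-aligned)
140..144  -- tail padding (4B)
sizeof = 144, alignof = 8
data bytes 131, size 144 → padding 13

13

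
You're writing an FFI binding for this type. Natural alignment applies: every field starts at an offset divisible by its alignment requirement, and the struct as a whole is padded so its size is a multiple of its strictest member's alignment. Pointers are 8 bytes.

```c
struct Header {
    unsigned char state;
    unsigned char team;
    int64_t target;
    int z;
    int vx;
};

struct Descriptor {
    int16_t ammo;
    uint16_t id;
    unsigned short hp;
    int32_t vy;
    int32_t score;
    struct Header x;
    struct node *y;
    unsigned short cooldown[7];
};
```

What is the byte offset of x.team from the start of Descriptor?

17

Header: @0: state [1B, align 1] → 1; @1: team [1B, align 1] → 2; +6 pad (align 8); @8: target [8B, align 8] → 16; @16: z [4B, align 4] → 20; @20: vx [4B, align 4] → 24; size 24, align 8
@0: ammo [2B, align 2] → 2
@2: id [2B, align 2] → 4
@4: hp [2B, align 2] → 6
+2 pad (align 4)
@8: vy [4B, align 4] → 12
@12: score [4B, align 4] → 16
@16: x [24B, align 8] → 40
within Header: team at 1
16 + 1 = 17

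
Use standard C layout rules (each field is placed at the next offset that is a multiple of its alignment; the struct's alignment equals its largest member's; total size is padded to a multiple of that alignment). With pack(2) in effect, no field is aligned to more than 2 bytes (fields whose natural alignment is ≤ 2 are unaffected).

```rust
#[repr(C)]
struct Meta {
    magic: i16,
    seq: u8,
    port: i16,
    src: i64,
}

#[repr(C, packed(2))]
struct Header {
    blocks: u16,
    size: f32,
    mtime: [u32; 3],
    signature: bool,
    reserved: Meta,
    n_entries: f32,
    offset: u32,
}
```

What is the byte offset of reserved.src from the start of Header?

Meta: magic at 0 (size 2, align 2) → ends 2; seq at 2 (size 1, align 1) → ends 3; pad 1 to align 2 for port; port at 4 (size 2, align 2) → ends 6; pad 2 to align 8 for src; src at 8 (size 8, align 8) → ends 16; total 16 bytes, alignment 8
blocks at 0 (size 2, align 2) → ends 2
size at 2 (size 4, align 2) → ends 6
mtime at 6 (size 12, align 2) → ends 18
signature at 18 (size 1, align 1) → ends 19
pad 1 to align 2 for reserved
reserved at 20 (size 16, align 2) → ends 36
within Meta: src at 8
20 + 8 = 28

28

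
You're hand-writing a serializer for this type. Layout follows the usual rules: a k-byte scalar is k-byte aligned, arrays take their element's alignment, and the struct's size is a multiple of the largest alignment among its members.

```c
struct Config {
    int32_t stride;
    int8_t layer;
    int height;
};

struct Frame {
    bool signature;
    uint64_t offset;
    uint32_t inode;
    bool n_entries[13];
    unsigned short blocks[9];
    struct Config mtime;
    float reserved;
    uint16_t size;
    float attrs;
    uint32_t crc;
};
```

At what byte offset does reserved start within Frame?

Config: 0..4  stride  (4B, 4-aligned); 4..5  layer  (1B, 1-aligned); 5..8  -- padding (3B); 8..12  height  (4B, 4-aligned); sizeof = 12, alignof = 4
0..1  signature  (1B, 1-aligned)
1..8  -- padding (7B)
8..16  offset  (8B, 8-aligned)
16..20  inode  (4B, 4-aligned)
20..33  n_entries  (13B, 1-aligned)
33..34  -- padding (1B)
34..52  blocks  (18B, 2-aligned)
52..64  mtime  (12B, 4-aligned)
64..68  reserved  (4B, 4-aligned)

64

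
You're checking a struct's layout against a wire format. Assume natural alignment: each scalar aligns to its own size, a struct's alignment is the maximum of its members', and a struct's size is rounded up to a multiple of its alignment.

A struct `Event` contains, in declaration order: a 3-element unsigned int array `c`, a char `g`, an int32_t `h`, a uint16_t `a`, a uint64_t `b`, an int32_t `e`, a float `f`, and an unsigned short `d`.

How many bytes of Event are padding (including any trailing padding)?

11

c at 0 (size 12, align 4) → ends 12
g at 12 (size 1, align 1) → ends 13
pad 3 to align 4 for h
h at 16 (size 4, align 4) → ends 20
a at 20 (size 2, align 2) → ends 22
pad 2 to align 8 for b
b at 24 (size 8, align 8) → ends 32
e at 32 (size 4, align 4) → ends 36
f at 36 (size 4, align 4) → ends 40
d at 40 (size 2, align 2) → ends 42
tail pad 6 to reach multiple of 8
total 48 bytes, alignment 8
data bytes 37, size 48 → padding 11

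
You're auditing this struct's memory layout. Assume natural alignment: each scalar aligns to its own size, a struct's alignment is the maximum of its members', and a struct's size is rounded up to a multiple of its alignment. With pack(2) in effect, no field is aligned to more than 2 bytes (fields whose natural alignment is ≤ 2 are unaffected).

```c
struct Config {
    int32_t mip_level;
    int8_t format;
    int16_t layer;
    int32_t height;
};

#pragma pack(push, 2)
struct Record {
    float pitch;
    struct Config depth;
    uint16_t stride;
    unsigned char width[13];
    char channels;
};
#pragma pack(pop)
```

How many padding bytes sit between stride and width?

Config: 0..4  mip_level  (4B, 4-aligned); 4..5  format  (1B, 1-aligned); 5..6  -- padding (1B); 6..8  layer  (2B, 2-aligned); 8..12  height  (4B, 4-aligned); sizeof = 12, alignof = 4
0..4  pitch  (4B, 2-aligned)
4..16  depth  (12B, 2-aligned)
16..18  stride  (2B, 2-aligned)
18..31  width  (13B, 1-aligned)

0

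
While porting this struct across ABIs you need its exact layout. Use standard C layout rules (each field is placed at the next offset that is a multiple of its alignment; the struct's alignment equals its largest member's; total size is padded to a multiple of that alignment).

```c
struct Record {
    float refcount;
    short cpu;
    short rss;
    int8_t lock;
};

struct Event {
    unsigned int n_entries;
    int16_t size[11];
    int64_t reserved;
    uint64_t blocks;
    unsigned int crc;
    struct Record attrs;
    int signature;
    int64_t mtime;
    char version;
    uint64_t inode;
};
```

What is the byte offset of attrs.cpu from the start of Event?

Record: @0: refcount [4B, align 4] → 4; @4: cpu [2B, align 2] → 6; @6: rss [2B, align 2] → 8; @8: lock [1B, align 1] → 9; +3 tail pad (align 4); size 12, align 4
@0: n_entries [4B, align 4] → 4
@4: size [22B, align 2] → 26
+6 pad (align 8)
@32: reserved [8B, align 8] → 40
@40: blocks [8B, align 8] → 48
@48: crc [4B, align 4] → 52
@52: attrs [12B, align 4] → 64
within Record: cpu at 4
52 + 4 = 56

56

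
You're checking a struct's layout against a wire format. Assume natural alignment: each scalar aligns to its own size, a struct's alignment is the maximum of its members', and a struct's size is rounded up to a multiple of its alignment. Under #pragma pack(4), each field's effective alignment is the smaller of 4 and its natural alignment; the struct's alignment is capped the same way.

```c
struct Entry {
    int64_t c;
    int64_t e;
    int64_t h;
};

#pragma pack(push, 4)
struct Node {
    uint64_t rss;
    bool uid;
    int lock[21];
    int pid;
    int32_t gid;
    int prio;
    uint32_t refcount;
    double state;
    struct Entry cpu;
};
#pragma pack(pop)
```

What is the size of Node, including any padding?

144 bytes

Entry: c at 0 (size 8, align 8) → ends 8; e at 8 (size 8, align 8) → ends 16; h at 16 (size 8, align 8) → ends 24; total 24 bytes, alignment 8
rss at 0 (size 8, align 4) → ends 8
uid at 8 (size 1, align 1) → ends 9
pad 3 to align 4 for lock
lock at 12 (size 84, align 4) → ends 96
pid at 96 (size 4, align 4) → ends 100
gid at 100 (size 4, align 4) → ends 104
prio at 104 (size 4, align 4) → ends 108
refcount at 108 (size 4, align 4) → ends 112
state at 112 (size 8, align 4) → ends 120
cpu at 120 (size 24, align 4) → ends 144
total 144 bytes, alignment 4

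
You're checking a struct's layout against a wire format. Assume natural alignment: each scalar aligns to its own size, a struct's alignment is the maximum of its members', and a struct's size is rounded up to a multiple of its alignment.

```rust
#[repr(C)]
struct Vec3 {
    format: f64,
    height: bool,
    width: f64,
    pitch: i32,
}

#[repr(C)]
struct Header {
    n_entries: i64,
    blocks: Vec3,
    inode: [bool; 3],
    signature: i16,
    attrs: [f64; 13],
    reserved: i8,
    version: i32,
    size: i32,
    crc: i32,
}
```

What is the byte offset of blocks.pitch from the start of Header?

Vec3: format at 0 (size 8, align 8) → ends 8; height at 8 (size 1, align 1) → ends 9; pad 7 to align 8 for width; width at 16 (size 8, align 8) → ends 24; pitch at 24 (size 4, align 4) → ends 28; tail pad 4 to reach multiple of 8; total 32 bytes, alignment 8
n_entries at 0 (size 8, align 8) → ends 8
blocks at 8 (size 32, align 8) → ends 40
within Vec3: pitch at 24
8 + 24 = 32

32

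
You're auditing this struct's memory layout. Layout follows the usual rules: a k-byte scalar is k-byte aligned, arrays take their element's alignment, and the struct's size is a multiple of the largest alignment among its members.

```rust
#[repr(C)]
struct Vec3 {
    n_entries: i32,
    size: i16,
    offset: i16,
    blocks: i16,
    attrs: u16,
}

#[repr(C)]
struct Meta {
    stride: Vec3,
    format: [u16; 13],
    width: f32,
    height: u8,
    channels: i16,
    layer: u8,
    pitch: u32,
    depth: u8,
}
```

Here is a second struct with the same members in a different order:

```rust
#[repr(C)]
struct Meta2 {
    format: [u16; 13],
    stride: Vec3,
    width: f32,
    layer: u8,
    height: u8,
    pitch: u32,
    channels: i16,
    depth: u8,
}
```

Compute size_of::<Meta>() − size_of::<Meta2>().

4

Vec3: n_entries at 0 (size 4, align 4) → ends 4; size at 4 (size 2, align 2) → ends 6; offset at 6 (size 2, align 2) → ends 8; blocks at 8 (size 2, align 2) → ends 10; attrs at 10 (size 2, align 2) → ends 12; total 12 bytes, alignment 4
stride at 0 (size 12, align 4) → ends 12
format at 12 (size 26, align 2) → ends 38
pad 2 to align 4 for width
width at 40 (size 4, align 4) → ends 44
height at 44 (size 1, align 1) → ends 45
pad 1 to align 2 for channels
channels at 46 (size 2, align 2) → ends 48
layer at 48 (size 1, align 1) → ends 49
pad 3 to align 4 for pitch
pitch at 52 (size 4, align 4) → ends 56
depth at 56 (size 1, align 1) → ends 57
tail pad 3 to reach multiple of 4
total 60 bytes, alignment 4
— Meta2 —
format at 0 (size 26, align 2) → ends 26
pad 2 to align 4 for stride
stride at 28 (size 12, align 4) → ends 40
width at 40 (size 4, align 4) → ends 44
layer at 44 (size 1, align 1) → ends 45
height at 45 (size 1, align 1) → ends 46
pad 2 to align 4 for pitch
pitch at 48 (size 4, align 4) → ends 52
channels at 52 (size 2, align 2) → ends 54
depth at 54 (size 1, align 1) → ends 55
tail pad 1 to reach multiple of 4
total 56 bytes, alignment 4
60 − 56 = 4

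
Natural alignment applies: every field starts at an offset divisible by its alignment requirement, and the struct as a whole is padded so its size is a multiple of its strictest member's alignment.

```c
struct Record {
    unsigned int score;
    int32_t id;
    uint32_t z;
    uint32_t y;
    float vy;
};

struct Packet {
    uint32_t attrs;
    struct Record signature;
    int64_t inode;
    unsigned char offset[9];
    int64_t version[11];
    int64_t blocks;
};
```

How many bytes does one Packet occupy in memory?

144 bytes

Record: 0..4  score  (4B, 4-aligned); 4..8  id  (4B, 4-aligned); 8..12  z  (4B, 4-aligned); 12..16  y  (4B, 4-aligned); 16..20  vy  (4B, 4-aligned); sizeof = 20, alignof = 4
0..4  attrs  (4B, 4-aligned)
4..24  signature  (20B, 4-aligned)
24..32  inode  (8B, 8-aligned)
32..41  offset  (9B, 1-aligned)
41..48  -- padding (7B)
48..136  version  (88B, 8-aligned)
136..144  blocks  (8B, 8-aligned)
sizeof = 144, alignof = 8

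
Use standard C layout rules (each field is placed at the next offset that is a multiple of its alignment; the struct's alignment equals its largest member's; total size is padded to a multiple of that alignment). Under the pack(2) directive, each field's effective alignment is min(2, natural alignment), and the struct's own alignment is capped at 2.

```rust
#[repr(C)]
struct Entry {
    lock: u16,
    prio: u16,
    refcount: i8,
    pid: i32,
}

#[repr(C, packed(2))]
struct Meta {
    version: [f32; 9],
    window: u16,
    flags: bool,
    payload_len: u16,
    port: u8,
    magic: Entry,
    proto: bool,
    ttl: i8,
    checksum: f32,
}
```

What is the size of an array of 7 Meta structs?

434

Entry: lock at 0 (size 2, align 2) → ends 2; prio at 2 (size 2, align 2) → ends 4; refcount at 4 (size 1, align 1) → ends 5; pad 3 to align 4 for pid; pid at 8 (size 4, align 4) → ends 12; total 12 bytes, alignment 4
version at 0 (size 36, align 2) → ends 36
window at 36 (size 2, align 2) → ends 38
flags at 38 (size 1, align 1) → ends 39
pad 1 to align 2 for payload_len
payload_len at 40 (size 2, align 2) → ends 42
port at 42 (size 1, align 1) → ends 43
pad 1 to align 2 for magic
magic at 44 (size 12, align 2) → ends 56
proto at 56 (size 1, align 1) → ends 57
ttl at 57 (size 1, align 1) → ends 58
checksum at 58 (size 4, align 2) → ends 62
total 62 bytes, alignment 2
array of 7: 7 × 62 = 434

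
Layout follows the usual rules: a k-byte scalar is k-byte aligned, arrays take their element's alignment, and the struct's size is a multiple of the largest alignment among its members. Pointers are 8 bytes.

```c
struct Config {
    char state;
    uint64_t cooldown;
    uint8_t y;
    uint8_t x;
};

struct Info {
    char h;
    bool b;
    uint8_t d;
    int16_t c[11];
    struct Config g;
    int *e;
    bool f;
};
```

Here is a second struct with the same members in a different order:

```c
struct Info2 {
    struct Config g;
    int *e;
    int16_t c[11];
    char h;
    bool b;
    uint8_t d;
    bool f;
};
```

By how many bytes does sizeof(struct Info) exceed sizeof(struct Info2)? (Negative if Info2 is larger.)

8

Config: @0: state [1B, align 1] → 1; +7 pad (align 8); @8: cooldown [8B, align 8] → 16; @16: y [1B, align 1] → 17; @17: x [1B, align 1] → 18; +6 tail pad (align 8); size 24, align 8
@0: h [1B, align 1] → 1
@1: b [1B, align 1] → 2
@2: d [1B, align 1] → 3
+1 pad (align 2)
@4: c [22B, align 2] → 26
+6 pad (align 8)
@32: g [24B, align 8] → 56
@56: e [8B, align 8] → 64
@64: f [1B, align 1] → 65
+7 tail pad (align 8)
size 72, align 8
— Info2 —
@0: g [24B, align 8] → 24
@24: e [8B, align 8] → 32
@32: c [22B, align 2] → 54
@54: h [1B, align 1] → 55
@55: b [1B, align 1] → 56
@56: d [1B, align 1] → 57
@57: f [1B, align 1] → 58
+6 tail pad (align 8)
size 64, align 8
72 − 64 = 8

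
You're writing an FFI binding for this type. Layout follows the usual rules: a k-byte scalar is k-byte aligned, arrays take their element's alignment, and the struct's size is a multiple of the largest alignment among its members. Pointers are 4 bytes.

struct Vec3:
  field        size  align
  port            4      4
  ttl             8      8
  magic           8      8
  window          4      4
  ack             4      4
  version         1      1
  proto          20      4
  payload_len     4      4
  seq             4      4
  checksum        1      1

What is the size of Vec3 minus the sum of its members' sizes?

@0: port [4B, align 4] → 4
+4 pad (align 8)
@8: ttl [8B, align 8] → 16
@16: magic [8B, align 8] → 24
@24: window [4B, align 4] → 28
@28: ack [4B, align 4] → 32
@32: version [1B, align 1] → 33
+3 pad (align 4)
@36: proto [20B, align 4] → 56
@56: payload_len [4B, align 4] → 60
@60: seq [4B, align 4] → 64
@64: checksum [1B, align 1] → 65
+7 tail pad (align 8)
size 72, align 8
data bytes 58, size 72 → padding 14

14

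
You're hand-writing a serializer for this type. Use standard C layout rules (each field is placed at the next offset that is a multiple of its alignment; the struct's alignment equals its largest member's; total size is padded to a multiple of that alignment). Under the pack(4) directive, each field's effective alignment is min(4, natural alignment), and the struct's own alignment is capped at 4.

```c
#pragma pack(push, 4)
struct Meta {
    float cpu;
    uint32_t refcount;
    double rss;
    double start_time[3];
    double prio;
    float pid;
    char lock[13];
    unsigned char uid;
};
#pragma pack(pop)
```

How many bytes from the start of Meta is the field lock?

@0: cpu [4B, align 4] → 4
@4: refcount [4B, align 4] → 8
@8: rss [8B, align 4] → 16
@16: start_time [24B, align 4] → 40
@40: prio [8B, align 4] → 48
@48: pid [4B, align 4] → 52
@52: lock [13B, align 1] → 65

52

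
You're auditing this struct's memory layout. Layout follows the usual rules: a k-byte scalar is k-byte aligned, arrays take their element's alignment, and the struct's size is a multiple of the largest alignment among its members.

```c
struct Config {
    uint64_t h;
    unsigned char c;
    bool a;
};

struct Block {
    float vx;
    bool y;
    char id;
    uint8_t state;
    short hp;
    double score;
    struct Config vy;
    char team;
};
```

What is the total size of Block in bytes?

Config: 0..8  h  (8B, 8-aligned); 8..9  c  (1B, 1-aligned); 9..10  a  (1B, 1-aligned); 10..16  -- tail padding (6B); sizeof = 16, alignof = 8
0..4  vx  (4B, 4-aligned)
4..5  y  (1B, 1-aligned)
5..6  id  (1B, 1-aligned)
6..7  state  (1B, 1-aligned)
7..8  -- padding (1B)
8..10  hp  (2B, 2-aligned)
10..16  -- padding (6B)
16..24  score  (8B, 8-aligned)
24..40  vy  (16B, 8-aligned)
40..41  team  (1B, 1-aligned)
41..48  -- tail padding (7B)
sizeof = 48, alignof = 8

48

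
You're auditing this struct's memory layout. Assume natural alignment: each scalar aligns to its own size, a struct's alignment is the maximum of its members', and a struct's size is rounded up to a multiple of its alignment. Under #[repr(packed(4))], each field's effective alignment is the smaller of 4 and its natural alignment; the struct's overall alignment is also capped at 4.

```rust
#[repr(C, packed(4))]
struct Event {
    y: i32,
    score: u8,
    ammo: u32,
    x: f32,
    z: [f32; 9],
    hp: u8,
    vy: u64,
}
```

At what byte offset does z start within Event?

16

0..4  y  (4B, 4-aligned)
4..5  score  (1B, 1-aligned)
5..8  -- padding (3B)
8..12  ammo  (4B, 4-aligned)
12..16  x  (4B, 4-aligned)
16..52  z  (36B, 4-aligned)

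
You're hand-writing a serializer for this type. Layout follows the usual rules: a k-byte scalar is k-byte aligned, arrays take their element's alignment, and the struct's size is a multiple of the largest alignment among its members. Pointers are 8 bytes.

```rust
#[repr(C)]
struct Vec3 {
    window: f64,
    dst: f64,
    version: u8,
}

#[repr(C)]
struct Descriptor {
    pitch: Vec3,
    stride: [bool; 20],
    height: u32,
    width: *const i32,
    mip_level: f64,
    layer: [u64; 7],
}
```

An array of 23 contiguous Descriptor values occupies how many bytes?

2760

Vec3: @0: window [8B, align 8] → 8; @8: dst [8B, align 8] → 16; @16: version [1B, align 1] → 17; +7 tail pad (align 8); size 24, align 8
@0: pitch [24B, align 8] → 24
@24: stride [20B, align 1] → 44
@44: height [4B, align 4] → 48
@48: width [8B, align 8] → 56
@56: mip_level [8B, align 8] → 64
@64: layer [56B, align 8] → 120
size 120, align 8
array of 23: 23 × 120 = 2760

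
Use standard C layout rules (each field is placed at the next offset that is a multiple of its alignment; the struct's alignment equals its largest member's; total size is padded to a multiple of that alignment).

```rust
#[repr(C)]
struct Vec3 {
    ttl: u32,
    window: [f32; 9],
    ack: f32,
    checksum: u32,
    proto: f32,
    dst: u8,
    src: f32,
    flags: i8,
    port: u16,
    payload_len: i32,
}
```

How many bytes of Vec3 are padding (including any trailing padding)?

ttl at 0 (size 4, align 4) → ends 4
window at 4 (size 36, align 4) → ends 40
ack at 40 (size 4, align 4) → ends 44
checksum at 44 (size 4, align 4) → ends 48
proto at 48 (size 4, align 4) → ends 52
dst at 52 (size 1, align 1) → ends 53
pad 3 to align 4 for src
src at 56 (size 4, align 4) → ends 60
flags at 60 (size 1, align 1) → ends 61
pad 1 to align 2 for port
port at 62 (size 2, align 2) → ends 64
payload_len at 64 (size 4, align 4) → ends 68
total 68 bytes, alignment 4
data bytes 64, size 68 → padding 4

4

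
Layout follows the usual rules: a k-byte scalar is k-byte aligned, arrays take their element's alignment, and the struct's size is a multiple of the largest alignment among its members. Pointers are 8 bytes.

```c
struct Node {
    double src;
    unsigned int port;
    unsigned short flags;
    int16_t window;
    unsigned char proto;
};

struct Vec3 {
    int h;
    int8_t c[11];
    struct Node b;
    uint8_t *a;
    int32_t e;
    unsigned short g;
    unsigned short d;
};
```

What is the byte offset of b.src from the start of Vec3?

16

Node: @0: src [8B, align 8] → 8; @8: port [4B, align 4] → 12; @12: flags [2B, align 2] → 14; @14: window [2B, align 2] → 16; @16: proto [1B, align 1] → 17; +7 tail pad (align 8); size 24, align 8
@0: h [4B, align 4] → 4
@4: c [11B, align 1] → 15
+1 pad (align 8)
@16: b [24B, align 8] → 40
within Node: src at 0
16 + 0 = 16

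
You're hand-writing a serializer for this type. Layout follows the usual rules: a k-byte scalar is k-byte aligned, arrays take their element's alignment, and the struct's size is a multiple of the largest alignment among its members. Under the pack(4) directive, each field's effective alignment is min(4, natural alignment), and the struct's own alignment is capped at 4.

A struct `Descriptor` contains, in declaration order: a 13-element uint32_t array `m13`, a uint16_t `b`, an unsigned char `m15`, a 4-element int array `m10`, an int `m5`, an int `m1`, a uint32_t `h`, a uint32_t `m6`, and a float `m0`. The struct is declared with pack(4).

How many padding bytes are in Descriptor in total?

1

0..52  m13  (52B, 4-aligned)
52..54  b  (2B, 2-aligned)
54..55  m15  (1B, 1-aligned)
55..56  -- padding (1B)
56..72  m10  (16B, 4-aligned)
72..76  m5  (4B, 4-aligned)
76..80  m1  (4B, 4-aligned)
80..84  h  (4B, 4-aligned)
84..88  m6  (4B, 4-aligned)
88..92  m0  (4B, 4-aligned)
sizeof = 92, alignof = 4
data bytes 91, size 92 → padding 1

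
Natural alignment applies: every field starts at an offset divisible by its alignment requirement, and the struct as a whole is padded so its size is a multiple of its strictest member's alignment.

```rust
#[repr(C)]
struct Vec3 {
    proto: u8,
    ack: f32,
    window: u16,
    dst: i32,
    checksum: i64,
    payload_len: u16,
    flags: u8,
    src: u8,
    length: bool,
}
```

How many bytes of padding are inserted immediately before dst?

@0: proto [1B, align 1] → 1
+3 pad (align 4)
@4: ack [4B, align 4] → 8
@8: window [2B, align 2] → 10
+2 pad (align 4)
@12: dst [4B, align 4] → 16

2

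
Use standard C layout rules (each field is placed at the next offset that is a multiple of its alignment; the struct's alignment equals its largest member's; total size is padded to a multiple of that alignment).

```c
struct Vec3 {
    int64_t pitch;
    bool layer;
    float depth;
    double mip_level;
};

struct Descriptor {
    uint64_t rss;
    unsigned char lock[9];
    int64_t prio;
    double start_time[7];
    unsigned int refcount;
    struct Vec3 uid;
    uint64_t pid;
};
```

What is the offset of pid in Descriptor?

120

Vec3: pitch at 0 (size 8, align 8) → ends 8; layer at 8 (size 1, align 1) → ends 9; pad 3 to align 4 for depth; depth at 12 (size 4, align 4) → ends 16; mip_level at 16 (size 8, align 8) → ends 24; total 24 bytes, alignment 8
rss at 0 (size 8, align 8) → ends 8
lock at 8 (size 9, align 1) → ends 17
pad 7 to align 8 for prio
prio at 24 (size 8, align 8) → ends 32
start_time at 32 (size 56, align 8) → ends 88
refcount at 88 (size 4, align 4) → ends 92
pad 4 to align 8 for uid
uid at 96 (size 24, align 8) → ends 120
pid at 120 (size 8, align 8) → ends 128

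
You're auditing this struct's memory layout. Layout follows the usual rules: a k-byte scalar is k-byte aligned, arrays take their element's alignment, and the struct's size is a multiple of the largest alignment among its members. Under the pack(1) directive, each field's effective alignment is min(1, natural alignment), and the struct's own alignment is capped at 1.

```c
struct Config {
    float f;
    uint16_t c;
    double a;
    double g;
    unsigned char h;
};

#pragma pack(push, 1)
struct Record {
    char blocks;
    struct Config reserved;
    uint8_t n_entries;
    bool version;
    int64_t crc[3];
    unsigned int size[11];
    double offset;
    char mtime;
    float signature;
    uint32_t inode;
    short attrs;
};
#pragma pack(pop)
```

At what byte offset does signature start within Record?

Config: 0..4  f  (4B, 4-aligned); 4..6  c  (2B, 2-aligned); 6..8  -- padding (2B); 8..16  a  (8B, 8-aligned); 16..24  g  (8B, 8-aligned); 24..25  h  (1B, 1-aligned); 25..32  -- tail padding (7B); sizeof = 32, alignof = 8
0..1  blocks  (1B, 1-aligned)
1..33  reserved  (32B, 1-aligned)
33..34  n_entries  (1B, 1-aligned)
34..35  version  (1B, 1-aligned)
35..59  crc  (24B, 1-aligned)
59..103  size  (44B, 1-aligned)
103..111  offset  (8B, 1-aligned)
111..112  mtime  (1B, 1-aligned)
112..116  signature  (4B, 1-aligned)

112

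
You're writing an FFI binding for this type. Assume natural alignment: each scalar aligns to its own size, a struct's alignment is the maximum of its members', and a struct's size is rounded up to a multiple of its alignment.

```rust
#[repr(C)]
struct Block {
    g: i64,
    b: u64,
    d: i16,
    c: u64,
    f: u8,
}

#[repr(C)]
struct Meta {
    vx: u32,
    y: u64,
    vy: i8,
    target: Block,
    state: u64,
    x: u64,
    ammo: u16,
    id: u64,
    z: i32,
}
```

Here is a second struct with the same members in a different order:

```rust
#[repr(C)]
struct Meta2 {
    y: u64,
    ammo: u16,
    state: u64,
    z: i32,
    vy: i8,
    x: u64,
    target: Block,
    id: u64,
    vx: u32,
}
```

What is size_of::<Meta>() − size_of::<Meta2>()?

Block: g at 0 (size 8, align 8) → ends 8; b at 8 (size 8, align 8) → ends 16; d at 16 (size 2, align 2) → ends 18; pad 6 to align 8 for c; c at 24 (size 8, align 8) → ends 32; f at 32 (size 1, align 1) → ends 33; tail pad 7 to reach multiple of 8; total 40 bytes, alignment 8
vx at 0 (size 4, align 4) → ends 4
pad 4 to align 8 for y
y at 8 (size 8, align 8) → ends 16
vy at 16 (size 1, align 1) → ends 17
pad 7 to align 8 for target
target at 24 (size 40, align 8) → ends 64
state at 64 (size 8, align 8) → ends 72
x at 72 (size 8, align 8) → ends 80
ammo at 80 (size 2, align 2) → ends 82
pad 6 to align 8 for id
id at 88 (size 8, align 8) → ends 96
z at 96 (size 4, align 4) → ends 100
tail pad 4 to reach multiple of 8
total 104 bytes, alignment 8
— Meta2 —
y at 0 (size 8, align 8) → ends 8
ammo at 8 (size 2, align 2) → ends 10
pad 6 to align 8 for state
state at 16 (size 8, align 8) → ends 24
z at 24 (size 4, align 4) → ends 28
vy at 28 (size 1, align 1) → ends 29
pad 3 to align 8 for x
x at 32 (size 8, align 8) → ends 40
target at 40 (size 40, align 8) → ends 80
id at 80 (size 8, align 8) → ends 88
vx at 88 (size 4, align 4) → ends 92
tail pad 4 to reach multiple of 8
total 96 bytes, alignment 8
104 − 96 = 8

8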